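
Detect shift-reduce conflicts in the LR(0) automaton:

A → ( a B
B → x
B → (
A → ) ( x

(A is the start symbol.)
Augment with A' → A and build the canonical LR(0) collection (I0 = CLOSURE({[A' → . A]}), then GOTO on every symbol after a dot until no new states appear). It has 10 states:
  I0: { [A → . ( a B], [A → . ) ( x], [A' → . A] }  — shift
  I1: { [A → ( . a B] }  — shift
  I2: { [A → ) . ( x] }  — shift
  I3: { [A' → A .] }  — accept
  I4: { [A → ) ( . x] }  — shift
  I5: { [A → ) ( x .] }  — reduce
  I6: { [A → ( a . B], [B → . (], [B → . x] }  — shift
  I7: { [B → ( .] }  — reduce
  I8: { [A → ( a B .] }  — reduce
  I9: { [B → x .] }  — reduce

No state contains both a complete item and a shift item.

Answer: No shift-reduce conflicts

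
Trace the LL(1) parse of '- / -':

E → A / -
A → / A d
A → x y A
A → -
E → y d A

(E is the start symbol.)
LL(1) parsing maintains a stack (initially the start symbol over $) and the input. At each step: if the stack top is a terminal, match it against the current input token; if it is a non-terminal N, replace it with the RHS of M[N, lookahead] (the unique production whose predict set contains the lookahead).

Stack is shown with the top on the left.

Stack    Input    Action
------------------------
E $      - / - $  output E → A / -
A / - $  - / - $  output A → -
- / - $  - / - $  match '-'
/ - $    / - $    match '/'
- $      - $      match '-'
$        $        accept

The string is accepted.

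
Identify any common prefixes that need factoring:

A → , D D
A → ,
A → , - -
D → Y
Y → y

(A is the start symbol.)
Left-factoring is needed when two productions for the same non-terminal
share a common prefix on the right-hand side.

Productions for A:
  A → , D D
  A → ,
  A → , - -

Found common prefix ',' in productions for A

Answer: Yes, A has productions with common prefix ','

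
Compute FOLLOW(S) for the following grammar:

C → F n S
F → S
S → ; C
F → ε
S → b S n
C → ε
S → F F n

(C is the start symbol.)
In C → F n S: S is at the end, add FOLLOW(C)
In F → S: S is at the end, add FOLLOW(F)
In S → b S n: S is followed by n, add FIRST(n) \ {ε} = { 'n' }

The FOLLOW sets referred to above (computed the same way, to a fixed point):
  FOLLOW(C) = { $, ';', 'b', 'n' }
  FOLLOW(F) = { ';', 'b', 'n' }

Taking the union: FOLLOW(S) = { $, ';', 'b', 'n' }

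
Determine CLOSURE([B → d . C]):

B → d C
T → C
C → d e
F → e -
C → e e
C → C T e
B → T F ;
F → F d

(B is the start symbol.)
To compute CLOSURE, for each item [A → α.Bβ] where B is a non-terminal, add [B → .γ] for all productions B → γ; repeat for the newly added items until nothing changes.

Start with: [B → d . C]
  [B → d . C] has the dot before C: add [C → . d e], [C → . e e], [C → . C T e]
No further items can be added.

CLOSURE = { [B → d . C], [C → . C T e], [C → . d e], [C → . e e] }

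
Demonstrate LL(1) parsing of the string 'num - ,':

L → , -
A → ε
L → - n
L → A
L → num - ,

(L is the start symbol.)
Stack is shown with the top on the left.

Stack      Input      Action
----------------------------
L $        num - , $  output L → num - ,
num - , $  num - , $  match 'num'
- , $      - , $      match '-'
, $        , $        match ','
$          $          accept

The string is accepted.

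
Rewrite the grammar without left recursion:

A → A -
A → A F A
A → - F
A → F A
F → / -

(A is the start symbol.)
A → - F A'
A → F A A'
A' → - A'
A' → F A A'
A' → ε
F → / -

A is directly left-recursive. The standard transformation for
  A → A α₁ | ... | A α_m | β₁ | ... | β_n
is
  A  → β₁ A' | ... | β_n A'
  A' → α₁ A' | ... | α_m A' | ε

A → - F becomes A → - F A'
A → F A becomes A → F A A'
A → A - becomes A' → - A'
A → A F A becomes A' → F A A'
Add A' → ε

Productions for other non-terminals are unchanged:
  F → / -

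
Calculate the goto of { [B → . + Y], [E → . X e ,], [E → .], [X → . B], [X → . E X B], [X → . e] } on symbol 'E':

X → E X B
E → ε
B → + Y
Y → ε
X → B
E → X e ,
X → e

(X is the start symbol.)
{ [B → . + Y], [E → . X e ,], [E → .], [X → . B], [X → . E X B], [X → . e], [X → E . X B] }

GOTO(I, 'E') = CLOSURE({ [A → αX.β] : [A → α.Xβ] ∈ I, X = 'E' })

Items with dot before 'E', with the dot advanced:
  [X → . E X B] → [X → E . X B]
Closure of the advanced items:
  [X → E . X B] has the dot before X: add [X → . E X B], [X → . B], [X → . e]
  [X → . E X B] has the dot before E: add [E → .], [E → . X e ,]
  [X → . B] has the dot before B: add [B → . + Y]

GOTO = { [B → . + Y], [E → . X e ,], [E → .], [X → . B], [X → . E X B], [X → . e], [X → E . X B] }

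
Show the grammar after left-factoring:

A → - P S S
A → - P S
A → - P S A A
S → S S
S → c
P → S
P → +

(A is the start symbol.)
Left-factoring transforms A → αβ₁ | αβ₂ into A → αA' and A' → β₁ | β₂
(α is the longest common prefix among the alternatives). Repeat until
no nonterminal has two alternatives with a common prefix.

Round 1: A has alternatives sharing prefix '- P S'. Introduce A': A → - P S A'
  Add: A' → S
  Add: A' → ε
  Add: A' → A A

No remaining common prefixes — done.

Resulting grammar:
A → - P S A'
A' → S
A' → ε
A' → A A
S → S S
S → c
P → S
P → +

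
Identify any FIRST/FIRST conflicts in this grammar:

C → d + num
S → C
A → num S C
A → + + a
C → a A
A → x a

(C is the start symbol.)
No FIRST/FIRST conflicts.

Productions for C:
  C → d + num: FIRST = { 'd' }
  C → a A: FIRST = { 'a' }
Productions for A:
  A → num S C: FIRST = { 'num' }
  A → + + a: FIRST = { '+' }
  A → x a: FIRST = { 'x' }
S has only one production, so no FIRST/FIRST conflict is possible there.

All alternatives of each non-terminal have pairwise disjoint FIRST sets.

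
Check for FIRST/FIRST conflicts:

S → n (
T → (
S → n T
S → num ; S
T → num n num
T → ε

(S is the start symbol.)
Yes. S → n '(' / S → n T on { 'n' }

A FIRST/FIRST conflict occurs when two productions N → α and N → β for the same non-terminal have FIRST(α) ∩ FIRST(β) ≠ ∅ (with ε ∈ FIRST of a nullable right-hand side, so two nullable alternatives also conflict).

Productions for S:
  S → n (: FIRST = { 'n' }
  S → n T: FIRST = { 'n' }
  S → num ; S: FIRST = { 'num' }
Productions for T:
  T → (: FIRST = { '(' }
  T → num n num: FIRST = { 'num' }
  T → ε: FIRST = { ε }

Conflict for S: S → n ( and S → n T
  Overlap: { 'n' }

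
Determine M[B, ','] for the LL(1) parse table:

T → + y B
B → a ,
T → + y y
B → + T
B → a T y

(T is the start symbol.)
Empty (error entry)

To find M[B, ','], we find productions for B where ',' is in the predict set (PREDICT(N → α) = (FIRST(α) \ {ε}) ∪ (FOLLOW(N) if α ⇒* ε)).

B → a ,: PREDICT = { 'a' }
B → + T: PREDICT = { '+' }
B → a T y: PREDICT = { 'a' }

M[B, ','] is empty (no production applies)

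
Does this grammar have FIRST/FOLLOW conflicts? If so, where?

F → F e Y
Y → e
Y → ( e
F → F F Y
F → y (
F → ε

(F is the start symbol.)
Nullable non-terminals: F.
FIRST sets used below: FIRST(F) = { '(', 'e', 'y', ε }, FIRST(Y) = { '(', 'e' }

F: nullable alternative(s) F → ε; FOLLOW(F) = { $, '(', 'e', 'y' }
  F → F e Y: FIRST \ {ε} = { '(', 'e', 'y' } — overlaps FOLLOW(F) on { '(', 'e', 'y' }: CONFLICT
  F → F F Y: FIRST \ {ε} = { '(', 'e', 'y' } — overlaps FOLLOW(F) on { '(', 'e', 'y' }: CONFLICT
  F → y (: FIRST \ {ε} = { 'y' } — overlaps FOLLOW(F) on { 'y' }: CONFLICT
  F → ε: FIRST \ {ε} = { } — this is the only nullable alternative, skip

Y has no nullable alternative, so no FIRST/FOLLOW check is needed there.

So the grammar has 3 FIRST/FOLLOW conflicts (marked CONFLICT above).

Answer: Yes. F → F e Y with FOLLOW(F) on { '(', 'e', 'y' }; F → F F Y with FOLLOW(F) on { '(', 'e', 'y' }; F → y '(' with FOLLOW(F) on { 'y' }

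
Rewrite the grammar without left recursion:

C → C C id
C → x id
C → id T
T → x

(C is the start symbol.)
C → x id C'
C → id T C'
C' → C id C'
C' → ε
T → x

C is directly left-recursive. The standard transformation for
  A → A α₁ | ... | A α_m | β₁ | ... | β_n
is
  A  → β₁ A' | ... | β_n A'
  A' → α₁ A' | ... | α_m A' | ε

C → x id becomes C → x id C'
C → id T becomes C → id T C'
C → C C id becomes C' → C id C'
Add C' → ε

Productions for other non-terminals are unchanged:
  T → x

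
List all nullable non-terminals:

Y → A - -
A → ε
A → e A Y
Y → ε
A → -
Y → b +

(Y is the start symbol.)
ε-productions: A → ε, Y → ε
So A, Y are immediately nullable.
Every non-terminal is now nullable.
Nullable = { 'A', 'Y' }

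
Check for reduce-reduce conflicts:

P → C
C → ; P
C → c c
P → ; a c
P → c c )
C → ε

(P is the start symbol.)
No reduce-reduce conflicts

A reduce-reduce conflict occurs when an LR(0) state has two complete items [A → α .] and [B → β .] — both call for a reduction, and with no lookahead the parser cannot choose between them.

Augment with P' → P and build the canonical LR(0) collection (I0 = CLOSURE({[P' → . P]}), then GOTO on every symbol after a dot until no new states appear). It has 10 states:
  I0: { [C → . ; P], [C → . c c], [C → .], [P → . ; a c], [P → . C], [P → . c c )], [P' → . P] }  — shift, reduce
  I1: { [C → . ; P], [C → . c c], [C → .], [C → ; . P], [P → . ; a c], [P → . C], [P → . c c )], [P → ; . a c] }  — shift, reduce
  I2: { [P → C .] }  — reduce
  I3: { [P' → P .] }  — accept
  I4: { [C → c . c], [P → c . c )] }  — shift
  I5: { [C → c c .], [P → c c . )] }  — shift, reduce
  I6: { [P → c c ) .] }  — reduce
  I7: { [C → ; P .] }  — reduce
  I8: { [P → ; a . c] }  — shift
  I9: { [P → ; a c .] }  — reduce

No state contains more than one complete item.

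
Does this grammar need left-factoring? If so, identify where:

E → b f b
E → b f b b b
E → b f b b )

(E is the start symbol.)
Yes, E has productions with common prefix 'b f b'

Left-factoring is needed when two productions for the same non-terminal
share a common prefix on the right-hand side.

Productions for E:
  E → b f b
  E → b f b b b
  E → b f b b )

Found common prefix 'b f b' in productions for E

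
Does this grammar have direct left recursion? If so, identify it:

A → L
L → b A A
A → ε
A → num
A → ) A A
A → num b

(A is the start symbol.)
No direct left recursion

Direct left recursion occurs when N → N α for some non-terminal N (the right-hand side begins with the left-hand side itself).

A → L: starts with L
L → b A A: starts with b
A → ε: starts with ε
A → num: starts with num
A → ) A A: starts with ')'
A → num b: starts with num

No direct left recursion found.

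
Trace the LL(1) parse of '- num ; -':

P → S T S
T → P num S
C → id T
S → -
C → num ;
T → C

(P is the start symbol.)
LL(1) parsing maintains a stack (initially the start symbol over $) and the input. At each step: if the stack top is a terminal, match it against the current input token; if it is a non-terminal N, replace it with the RHS of M[N, lookahead] (the unique production whose predict set contains the lookahead).

Stack is shown with the top on the left.

Stack      Input        Action
------------------------------
P $        - num ; - $  output P → S T S
S T S $    - num ; - $  output S → -
- T S $    - num ; - $  match '-'
T S $      num ; - $    output T → C
C S $      num ; - $    output C → num ;
num ; S $  num ; - $    match 'num'
; S $      ; - $        match ';'
S $        - $          output S → -
- $        - $          match '-'
$          $            accept

The string is accepted.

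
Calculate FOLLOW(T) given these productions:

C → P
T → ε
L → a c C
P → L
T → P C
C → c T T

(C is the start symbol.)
{ $, 'a', 'c' }

To compute FOLLOW(T), find every occurrence of T on a right-hand side N → α T β: add FIRST(β) \ {ε}, and if β is empty or nullable also add FOLLOW(N). Iterate to a fixed point.

In C → c T T: T is followed by T, add FIRST(T) \ {ε} = { 'a' }
  T is nullable, so also add FOLLOW(C)
In C → c T T: T is at the end, add FOLLOW(C)

The FOLLOW sets referred to above (computed the same way, to a fixed point):
  FOLLOW(C) = { $, 'a', 'c' }

Taking the union: FOLLOW(T) = { $, 'a', 'c' }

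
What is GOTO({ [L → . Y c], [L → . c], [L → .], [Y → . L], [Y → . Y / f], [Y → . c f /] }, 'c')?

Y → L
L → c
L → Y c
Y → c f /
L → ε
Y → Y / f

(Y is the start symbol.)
GOTO(I, 'c') = CLOSURE({ [A → αX.β] : [A → α.Xβ] ∈ I, X = 'c' })

Items with dot before 'c', with the dot advanced:
  [L → . c] → [L → c .]
  [Y → . c f /] → [Y → c . f /]
Closure adds nothing (no advanced item has the dot before a non-terminal).

GOTO = { [L → c .], [Y → c . f /] }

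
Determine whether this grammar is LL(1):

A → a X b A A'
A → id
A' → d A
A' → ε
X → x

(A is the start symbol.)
A grammar is LL(1) if for each non-terminal N with multiple productions, the predict sets of those productions are pairwise disjoint, where PREDICT(N → α) = (FIRST(α) \ {ε}) ∪ (FOLLOW(N) if α ⇒* ε).

Relevant sets:
  FOLLOW(A') = { $, 'd' }

For A:
  PREDICT(A → a X b A A') = { 'a' }
  PREDICT(A → id) = { 'id' }
For A':
  PREDICT(A' → d A) = { 'd' }
  PREDICT(A' → ε) = { $, 'd' }
X has a single production, so nothing to check there.

Conflict found: Predict set conflict for A': { 'd' }
The grammar is NOT LL(1).

Answer: No. Predict set conflict for A': { 'd' }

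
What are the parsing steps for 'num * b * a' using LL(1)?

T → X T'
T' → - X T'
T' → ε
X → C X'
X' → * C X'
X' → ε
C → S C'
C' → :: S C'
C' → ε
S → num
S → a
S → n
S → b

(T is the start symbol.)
LL(1) parsing maintains a stack (initially the start symbol over $) and the input. At each step: if the stack top is a terminal, match it against the current input token; if it is a non-terminal N, replace it with the RHS of M[N, lookahead] (the unique production whose predict set contains the lookahead).

Stack is shown with the top on the left.

Stack           Input          Action
-------------------------------------
T $             num * b * a $  output T → X T'
X T' $          num * b * a $  output X → C X'
C X' T' $       num * b * a $  output C → S C'
S C' X' T' $    num * b * a $  output S → num
num C' X' T' $  num * b * a $  match 'num'
C' X' T' $      * b * a $      output C' → ε
X' T' $         * b * a $      output X' → * C X'
* C X' T' $     * b * a $      match '*'
C X' T' $       b * a $        output C → S C'
S C' X' T' $    b * a $        output S → b
b C' X' T' $    b * a $        match 'b'
C' X' T' $      * a $          output C' → ε
X' T' $         * a $          output X' → * C X'
* C X' T' $     * a $          match '*'
C X' T' $       a $            output C → S C'
S C' X' T' $    a $            output S → a
a C' X' T' $    a $            match 'a'
C' X' T' $      $              output C' → ε
X' T' $         $              output X' → ε
T' $            $              output T' → ε
$               $              accept

The string is accepted.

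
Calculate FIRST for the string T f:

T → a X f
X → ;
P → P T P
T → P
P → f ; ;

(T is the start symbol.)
FIRST sets of the non-terminals involved (from the grammar, by fixed-point iteration):
  FIRST(T) = { 'a', 'f' }

To compute FIRST(T f), process the symbols left to right:
Symbol T is a non-terminal. Add FIRST(T) \ {ε} = { 'a', 'f' }
T is not nullable (ε ∉ FIRST(T)), so stop here.
FIRST(T f) = { 'a', 'f' }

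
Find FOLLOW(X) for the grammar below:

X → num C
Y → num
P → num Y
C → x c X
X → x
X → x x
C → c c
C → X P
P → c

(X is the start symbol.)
X is the start symbol, so $ ∈ FOLLOW(X).
In C → x c X: X is at the end, add FOLLOW(C)
In C → X P: X is followed by P, add FIRST(P) \ {ε} = { 'c', 'num' }

The FOLLOW sets referred to above (computed the same way, to a fixed point):
  FOLLOW(C) = { $, 'c', 'num' }

Taking the union: FOLLOW(X) = { $, 'c', 'num' }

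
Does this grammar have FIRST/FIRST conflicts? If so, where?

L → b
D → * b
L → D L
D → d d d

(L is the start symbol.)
No FIRST/FIRST conflicts.

A FIRST/FIRST conflict occurs when two productions N → α and N → β for the same non-terminal have FIRST(α) ∩ FIRST(β) ≠ ∅ (with ε ∈ FIRST of a nullable right-hand side, so two nullable alternatives also conflict).

FIRST sets of the non-terminals at (or reachable through a nullable prefix from) the front of some alternative:
  FIRST(D) = { '*', 'd' }

Productions for L:
  L → b: FIRST = { 'b' }
  L → D L: FIRST = { '*', 'd' }
Productions for D:
  D → * b: FIRST = { '*' }
  D → d d d: FIRST = { 'd' }

All alternatives of each non-terminal have pairwise disjoint FIRST sets.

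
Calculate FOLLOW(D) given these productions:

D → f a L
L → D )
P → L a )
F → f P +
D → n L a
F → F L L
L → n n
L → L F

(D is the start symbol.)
{ $, ')' }

To compute FOLLOW(D), find every occurrence of D on a right-hand side N → α D β: add FIRST(β) \ {ε}, and if β is empty or nullable also add FOLLOW(N). Iterate to a fixed point.

D is the start symbol, so $ ∈ FOLLOW(D).
In L → D ): D is followed by ')', add FIRST(')') \ {ε} = { ')' }

Taking the union: FOLLOW(D) = { $, ')' }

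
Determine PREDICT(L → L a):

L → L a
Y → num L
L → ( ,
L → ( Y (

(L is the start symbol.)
{ '(' }

PREDICT(L → L a) = (FIRST(RHS) \ {ε}) ∪ (FOLLOW(L) if ε ∈ FIRST(RHS), i.e. RHS ⇒* ε)
FIRST(L) = { '(' }
FIRST(L a) = { '(' }
ε ∉ FIRST(L a), so FOLLOW(L) is not added.
PREDICT(L → L a) = { '(' }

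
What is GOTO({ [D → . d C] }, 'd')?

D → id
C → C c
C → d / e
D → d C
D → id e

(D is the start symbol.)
{ [C → . C c], [C → . d / e], [D → d . C] }

GOTO(I, 'd') = CLOSURE({ [A → αX.β] : [A → α.Xβ] ∈ I, X = 'd' })

Items with dot before 'd', with the dot advanced:
  [D → . d C] → [D → d . C]
Closure of the advanced items:
  [D → d . C] has the dot before C: add [C → . C c], [C → . d / e]

GOTO = { [C → . C c], [C → . d / e], [D → d . C] }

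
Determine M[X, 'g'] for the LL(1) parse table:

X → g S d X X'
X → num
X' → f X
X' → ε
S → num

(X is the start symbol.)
To find M[X, 'g'], we find productions for X where 'g' is in the predict set (PREDICT(N → α) = (FIRST(α) \ {ε}) ∪ (FOLLOW(N) if α ⇒* ε)).

X → g S d X X': PREDICT = { 'g' }
  'g' is in predict set, so this production goes in M[X, 'g']
X → num: PREDICT = { 'num' }

M[X, 'g'] = X → g S d X X'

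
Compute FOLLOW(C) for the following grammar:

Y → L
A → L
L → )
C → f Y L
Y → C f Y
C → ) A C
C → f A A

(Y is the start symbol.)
In Y → C f Y: C is followed by f Y, add FIRST(f Y) \ {ε} = { 'f' }
In C → ) A C: C is at the end; this adds FOLLOW(C) to itself — nothing new

Taking the union: FOLLOW(C) = { 'f' }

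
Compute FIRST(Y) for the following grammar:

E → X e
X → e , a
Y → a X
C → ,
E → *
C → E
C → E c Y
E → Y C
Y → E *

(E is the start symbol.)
To compute FIRST(Y), examine every production with Y on the left-hand side, reading each right-hand side left to right until a non-nullable symbol is reached.

FIRST sets of the other non-terminals involved (by the same procedure, iterated to a fixed point):
  FIRST(E) = { '*', 'a', 'e' }

From Y → a X:
  - a is a terminal: add 'a' and stop
From Y → E *:
  - E is a non-terminal: add FIRST(E) \ {ε} = { '*', 'a', 'e' }
    E is not nullable, so stop

Collecting: FIRST(Y) = { '*', 'a', 'e' }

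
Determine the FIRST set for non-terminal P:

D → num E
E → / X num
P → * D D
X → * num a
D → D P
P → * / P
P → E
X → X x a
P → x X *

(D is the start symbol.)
FIRST sets of the other non-terminals involved (by the same procedure, iterated to a fixed point):
  FIRST(E) = { '/' }

From P → * D D:
  - '*' is a terminal: add '*' and stop
From P → * / P:
  - '*' is a terminal: add '*' and stop
From P → E:
  - E is a non-terminal: add FIRST(E) \ {ε} = { '/' }
    E is not nullable, so stop
From P → x X *:
  - x is a terminal: add 'x' and stop

Collecting: FIRST(P) = { '*', '/', 'x' }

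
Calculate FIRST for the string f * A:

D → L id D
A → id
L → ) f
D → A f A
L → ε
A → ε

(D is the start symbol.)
{ 'f' }

To compute FIRST(f * A), process the symbols left to right:
Symbol f is a terminal. Add 'f' and stop.
FIRST(f * A) = { 'f' }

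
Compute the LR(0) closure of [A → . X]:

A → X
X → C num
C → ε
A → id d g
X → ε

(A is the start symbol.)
To compute CLOSURE, for each item [A → α.Bβ] where B is a non-terminal, add [B → .γ] for all productions B → γ; repeat for the newly added items until nothing changes.

Start with: [A → . X]
  [A → . X] has the dot before X: add [X → . C num], [X → .]
  [X → . C num] has the dot before C: add [C → .]
No further items can be added.

CLOSURE = { [A → . X], [C → .], [X → . C num], [X → .] }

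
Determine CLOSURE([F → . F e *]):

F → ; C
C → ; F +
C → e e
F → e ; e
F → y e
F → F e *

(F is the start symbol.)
Start with: [F → . F e *]
  [F → . F e *] has the dot before F: add [F → . ; C], [F → . e ; e], [F → . y e]
No further items can be added.

CLOSURE = { [F → . ; C], [F → . F e *], [F → . e ; e], [F → . y e] }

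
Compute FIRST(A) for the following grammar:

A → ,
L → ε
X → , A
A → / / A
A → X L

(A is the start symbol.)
To compute FIRST(A), examine every production with A on the left-hand side, reading each right-hand side left to right until a non-nullable symbol is reached.

FIRST sets of the other non-terminals involved (by the same procedure, iterated to a fixed point):
  FIRST(X) = { ',' }

From A → ,:
  - ',' is a terminal: add ',' and stop
From A → / / A:
  - '/' is a terminal: add '/' and stop
From A → X L:
  - X is a non-terminal: add FIRST(X) \ {ε} = { ',' }
    X is not nullable, so stop

Collecting: FIRST(A) = { ',', '/' }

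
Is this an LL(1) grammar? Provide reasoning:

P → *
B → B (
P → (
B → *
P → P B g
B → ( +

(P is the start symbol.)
Relevant sets:
  FIRST(P) = { '(', '*' }
  FIRST(B) = { '(', '*' }

For P:
  PREDICT(P → '*') = { '*' }
  PREDICT(P → '(') = { '(' }
  PREDICT(P → P B g) = { '(', '*' }
For B:
  PREDICT(B → B '(') = { '(', '*' }
  PREDICT(B → '*') = { '*' }
  PREDICT(B → '(' '+') = { '(' }

Conflict found: Predict set conflict for P: { '*' }
The grammar is NOT LL(1).

Answer: No. Predict set conflict for P: { '*' }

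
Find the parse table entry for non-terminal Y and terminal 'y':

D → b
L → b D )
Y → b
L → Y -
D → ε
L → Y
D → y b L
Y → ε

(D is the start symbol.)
To find M[Y, 'y'], we find productions for Y where 'y' is in the predict set (PREDICT(N → α) = (FIRST(α) \ {ε}) ∪ (FOLLOW(N) if α ⇒* ε)).

Relevant sets:
  FOLLOW(Y) = { $, ')', '-' }

Y → b: PREDICT = { 'b' }
Y → ε: PREDICT = { $, ')', '-' }

M[Y, 'y'] is empty (no production applies)

Answer: Empty (error entry)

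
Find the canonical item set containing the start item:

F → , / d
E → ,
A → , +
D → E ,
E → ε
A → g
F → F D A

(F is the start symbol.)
First, augment the grammar with F' → F
I₀ = CLOSURE({ [F' → . F] }):
  [F' → . F] has the dot before F: add [F → . , / d], [F → . F D A]
No further items can be added.

I₀ = { [F → . , / d], [F → . F D A], [F' → . F] }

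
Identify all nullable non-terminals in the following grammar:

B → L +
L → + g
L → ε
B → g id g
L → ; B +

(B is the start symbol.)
A non-terminal is nullable if it can derive ε (the empty string): either it has an ε-production, or it has a production whose right-hand side consists entirely of nullable non-terminals.

ε-productions: L → ε
So L is immediately nullable.
No further non-terminal can be added: every production for the remaining non-terminals contains a terminal or a non-nullable non-terminal.
Nullable = { 'L' }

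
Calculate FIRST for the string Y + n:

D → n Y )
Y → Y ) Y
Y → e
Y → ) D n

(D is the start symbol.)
{ ')', 'e' }

FIRST sets of the non-terminals involved (from the grammar, by fixed-point iteration):
  FIRST(Y) = { ')', 'e' }

To compute FIRST(Y + n), process the symbols left to right:
Symbol Y is a non-terminal. Add FIRST(Y) \ {ε} = { ')', 'e' }
Y is not nullable (ε ∉ FIRST(Y)), so stop here.
FIRST(Y + n) = { ')', 'e' }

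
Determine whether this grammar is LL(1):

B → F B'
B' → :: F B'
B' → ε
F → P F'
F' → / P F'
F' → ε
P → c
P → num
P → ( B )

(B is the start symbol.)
A grammar is LL(1) if for each non-terminal N with multiple productions, the predict sets of those productions are pairwise disjoint, where PREDICT(N → α) = (FIRST(α) \ {ε}) ∪ (FOLLOW(N) if α ⇒* ε).

Relevant sets:
  FOLLOW(B') = { $, ')' }
  FOLLOW(F') = { $, ')', '::' }

For B':
  PREDICT(B' → :: F B') = { '::' }
  PREDICT(B' → ε) = { $, ')' }
For F':
  PREDICT(F' → '/' P F') = { '/' }
  PREDICT(F' → ε) = { $, ')', '::' }
For P:
  PREDICT(P → c) = { 'c' }
  PREDICT(P → num) = { 'num' }
  PREDICT(P → '(' B ')') = { '(' }
B, F have a single production, so nothing to check there.

All predict sets are disjoint. The grammar IS LL(1).

Answer: Yes, the grammar is LL(1).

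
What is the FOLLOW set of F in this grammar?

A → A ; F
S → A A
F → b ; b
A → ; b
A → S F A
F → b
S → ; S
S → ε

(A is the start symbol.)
{ $, ';', 'b' }

To compute FOLLOW(F), find every occurrence of F on a right-hand side N → α F β: add FIRST(β) \ {ε}, and if β is empty or nullable also add FOLLOW(N). Iterate to a fixed point.

In A → A ; F: F is at the end, add FOLLOW(A)
In A → S F A: F is followed by A, add FIRST(A) \ {ε} = { ';', 'b' }

The FOLLOW sets referred to above (computed the same way, to a fixed point):
  FOLLOW(A) = { $, ';', 'b' }

Taking the union: FOLLOW(F) = { $, ';', 'b' }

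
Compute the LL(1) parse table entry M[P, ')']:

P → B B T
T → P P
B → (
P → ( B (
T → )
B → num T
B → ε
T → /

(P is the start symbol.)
To find M[P, ')'], we find productions for P where ')' is in the predict set (PREDICT(N → α) = (FIRST(α) \ {ε}) ∪ (FOLLOW(N) if α ⇒* ε)).

Relevant sets:
  FIRST(B) = { '(', 'num', ε }
  FIRST(T) = { '(', ')', '/', 'num' }

P → B B T: PREDICT = { '(', ')', '/', 'num' }
  ')' is in predict set, so this production goes in M[P, ')']
P → ( B (: PREDICT = { '(' }

M[P, ')'] = P → B B T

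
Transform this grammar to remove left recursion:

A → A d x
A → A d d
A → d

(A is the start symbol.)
A is directly left-recursive. The standard transformation for
  A → A α₁ | ... | A α_m | β₁ | ... | β_n
is
  A  → β₁ A' | ... | β_n A'
  A' → α₁ A' | ... | α_m A' | ε

A → d becomes A → d A'
A → A d x becomes A' → d x A'
A → A d d becomes A' → d d A'
Add A' → ε

Resulting grammar:
A → d A'
A' → d x A'
A' → d d A'
A' → ε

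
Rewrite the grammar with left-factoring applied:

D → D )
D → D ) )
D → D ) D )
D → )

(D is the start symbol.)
D → D ) D'
D' → ε
D' → )
D' → D )
D → )

Left-factoring transforms A → αβ₁ | αβ₂ into A → αA' and A' → β₁ | β₂
(α is the longest common prefix among the alternatives). Repeat until
no nonterminal has two alternatives with a common prefix.

Round 1: D has alternatives sharing prefix 'D )'. Introduce D': D → D ) D'
  Add: D' → ε
  Add: D' → )
  Add: D' → D )

No remaining common prefixes — done.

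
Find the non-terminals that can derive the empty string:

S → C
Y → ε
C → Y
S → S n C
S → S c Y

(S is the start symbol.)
{ 'C', 'S', 'Y' }

A non-terminal is nullable if it can derive ε (the empty string): either it has an ε-production, or it has a production whose right-hand side consists entirely of nullable non-terminals.

ε-productions: Y → ε
So Y is immediately nullable.
C → Y: every symbol on the right is nullable, so C is nullable too.
S → C: every symbol on the right is nullable, so S is nullable too.
Every non-terminal is now nullable.
Nullable = { 'C', 'S', 'Y' }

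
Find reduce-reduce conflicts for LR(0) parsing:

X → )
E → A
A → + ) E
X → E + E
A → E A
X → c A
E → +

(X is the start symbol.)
Yes — I7: [E → A .] vs [X → c A .]; I9: [A → E A .] vs [E → A .]

A reduce-reduce conflict occurs when an LR(0) state has two complete items [A → α .] and [B → β .] — both call for a reduction, and with no lookahead the parser cannot choose between them.

Augment with X' → X and build the canonical LR(0) collection (I0 = CLOSURE({[X' → . X]}), then GOTO on every symbol after a dot until no new states appear). It has 14 states:
  I0: { [A → . + ) E], [A → . E A], [E → . +], [E → . A], [X → . )], [X → . E + E], [X → . c A], [X' → . X] }  — shift
  I1: { [X → ) .] }  — reduce
  I2: { [A → + . ) E], [E → + .] }  — shift, reduce
  I3: { [E → A .] }  — reduce
  I4: { [A → . + ) E], [A → . E A], [A → E . A], [E → . +], [E → . A], [X → E . + E] }  — shift
  I5: { [X' → X .] }  — accept
  I6: { [A → . + ) E], [A → . E A], [E → . +], [E → . A], [X → c . A] }  — shift
  I7: { [E → A .], [X → c A .] }  — 2 reduces
  I8: { [A → . + ) E], [A → . E A], [A → E . A], [E → . +], [E → . A] }  — shift
  I9: { [A → E A .], [E → A .] }  — 2 reduces
  I10: { [A → + . ) E], [A → . + ) E], [A → . E A], [E → + .], [E → . +], [E → . A], [X → E + . E] }  — shift, reduce
  I11: { [A → + ) . E], [A → . + ) E], [A → . E A], [E → . +], [E → . A] }  — shift
  I12: { [A → . + ) E], [A → . E A], [A → E . A], [E → . +], [E → . A], [X → E + E .] }  — shift, reduce
  I13: { [A → + ) E .], [A → . + ) E], [A → . E A], [A → E . A], [E → . +], [E → . A] }  — shift, reduce

I7 contains complete items [E → A .], [X → c A .] — reduce-reduce conflict.
I9 contains complete items [A → E A .], [E → A .] — reduce-reduce conflict.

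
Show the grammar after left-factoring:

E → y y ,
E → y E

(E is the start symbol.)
E → y E'
E' → y ,
E' → E

Left-factoring transforms A → αβ₁ | αβ₂ into A → αA' and A' → β₁ | β₂
(α is the longest common prefix among the alternatives). Repeat until
no nonterminal has two alternatives with a common prefix.

Round 1: E has alternatives sharing prefix 'y'. Introduce E': E → y E'
  Add: E' → y ,
  Add: E' → E

No remaining common prefixes — done.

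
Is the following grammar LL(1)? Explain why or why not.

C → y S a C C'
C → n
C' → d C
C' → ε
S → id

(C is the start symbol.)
Relevant sets:
  FOLLOW(C') = { $, 'd' }

For C:
  PREDICT(C → y S a C C') = { 'y' }
  PREDICT(C → n) = { 'n' }
For C':
  PREDICT(C' → d C) = { 'd' }
  PREDICT(C' → ε) = { $, 'd' }
S has a single production, so nothing to check there.

Conflict found: Predict set conflict for C': { 'd' }
The grammar is NOT LL(1).

Answer: No. Predict set conflict for C': { 'd' }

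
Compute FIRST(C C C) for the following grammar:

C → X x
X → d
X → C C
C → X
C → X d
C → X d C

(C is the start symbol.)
FIRST sets of the non-terminals involved (from the grammar, by fixed-point iteration):
  FIRST(C) = { 'd' }

To compute FIRST(C C C), process the symbols left to right:
Symbol C is a non-terminal. Add FIRST(C) \ {ε} = { 'd' }
C is not nullable (ε ∉ FIRST(C)), so stop here.
FIRST(C C C) = { 'd' }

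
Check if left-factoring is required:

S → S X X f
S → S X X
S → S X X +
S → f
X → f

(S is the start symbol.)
Yes, S has productions with common prefix 'S X X'

Left-factoring is needed when two productions for the same non-terminal
share a common prefix on the right-hand side.

Productions for S:
  S → S X X f
  S → S X X
  S → S X X +
  S → f

Found common prefix 'S X X' in productions for S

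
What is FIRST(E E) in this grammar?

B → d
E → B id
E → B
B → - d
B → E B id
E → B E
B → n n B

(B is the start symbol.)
FIRST sets of the non-terminals involved (from the grammar, by fixed-point iteration):
  FIRST(E) = { '-', 'd', 'n' }

To compute FIRST(E E), process the symbols left to right:
Symbol E is a non-terminal. Add FIRST(E) \ {ε} = { '-', 'd', 'n' }
E is not nullable (ε ∉ FIRST(E)), so stop here.
FIRST(E E) = { '-', 'd', 'n' }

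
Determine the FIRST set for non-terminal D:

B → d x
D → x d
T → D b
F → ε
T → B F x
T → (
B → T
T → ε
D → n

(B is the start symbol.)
{ 'n', 'x' }

To compute FIRST(D), examine every production with D on the left-hand side, reading each right-hand side left to right until a non-nullable symbol is reached.

From D → x d:
  - x is a terminal: add 'x' and stop
From D → n:
  - n is a terminal: add 'n' and stop

Collecting: FIRST(D) = { 'n', 'x' }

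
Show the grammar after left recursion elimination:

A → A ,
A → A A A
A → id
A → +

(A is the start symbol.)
A → id A'
A → + A'
A' → , A'
A' → A A A'
A' → ε

A is directly left-recursive. The standard transformation for
  A → A α₁ | ... | A α_m | β₁ | ... | β_n
is
  A  → β₁ A' | ... | β_n A'
  A' → α₁ A' | ... | α_m A' | ε

A → id becomes A → id A'
A → + becomes A → + A'
A → A , becomes A' → , A'
A → A A A becomes A' → A A A'
Add A' → ε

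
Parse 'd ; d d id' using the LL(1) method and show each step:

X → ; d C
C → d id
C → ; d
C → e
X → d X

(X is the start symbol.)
LL(1) parsing maintains a stack (initially the start symbol over $) and the input. At each step: if the stack top is a terminal, match it against the current input token; if it is a non-terminal N, replace it with the RHS of M[N, lookahead] (the unique production whose predict set contains the lookahead).

Stack is shown with the top on the left.

Stack    Input         Action
-----------------------------
X $      d ; d d id $  output X → d X
d X $    d ; d d id $  match 'd'
X $      ; d d id $    output X → ; d C
; d C $  ; d d id $    match ';'
d C $    d d id $      match 'd'
C $      d id $        output C → d id
d id $   d id $        match 'd'
id $     id $          match 'id'
$        $             accept

The string is accepted.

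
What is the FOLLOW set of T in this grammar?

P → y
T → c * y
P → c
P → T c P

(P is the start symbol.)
To compute FOLLOW(T), find every occurrence of T on a right-hand side N → α T β: add FIRST(β) \ {ε}, and if β is empty or nullable also add FOLLOW(N). Iterate to a fixed point.

In P → T c P: T is followed by c P, add FIRST(c P) \ {ε} = { 'c' }

Taking the union: FOLLOW(T) = { 'c' }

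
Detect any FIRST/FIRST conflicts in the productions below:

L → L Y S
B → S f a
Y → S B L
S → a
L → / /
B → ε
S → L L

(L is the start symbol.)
FIRST sets of the non-terminals at (or reachable through a nullable prefix from) the front of some alternative:
  FIRST(L) = { '/' }
  FIRST(S) = { '/', 'a' }

Productions for L:
  L → L Y S: FIRST = { '/' }
  L → / /: FIRST = { '/' }
Productions for B:
  B → S f a: FIRST = { '/', 'a' }
  B → ε: FIRST = { ε }
Productions for S:
  S → a: FIRST = { 'a' }
  S → L L: FIRST = { '/' }
Y has only one production, so no FIRST/FIRST conflict is possible there.

Conflict for L: L → L Y S and L → / /
  Overlap: { '/' }

Answer: Yes. L → L Y S / L → '/' '/' on { '/' }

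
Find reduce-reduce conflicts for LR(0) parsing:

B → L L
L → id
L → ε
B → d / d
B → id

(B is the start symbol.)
Yes — I4: [B → id .] vs [L → id .]

A reduce-reduce conflict occurs when an LR(0) state has two complete items [A → α .] and [B → β .] — both call for a reduction, and with no lookahead the parser cannot choose between them.

Augment with B' → B and build the canonical LR(0) collection (I0 = CLOSURE({[B' → . B]}), then GOTO on every symbol after a dot until no new states appear). It has 9 states:
  I0: { [B → . L L], [B → . d / d], [B → . id], [B' → . B], [L → . id], [L → .] }  — shift, reduce
  I1: { [B' → B .] }  — accept
  I2: { [B → L . L], [L → . id], [L → .] }  — shift, reduce
  I3: { [B → d . / d] }  — shift
  I4: { [B → id .], [L → id .] }  — 2 reduces
  I5: { [B → d / . d] }  — shift
  I6: { [B → d / d .] }  — reduce
  I7: { [B → L L .] }  — reduce
  I8: { [L → id .] }  — reduce

I4 contains complete items [B → id .], [L → id .] — reduce-reduce conflict.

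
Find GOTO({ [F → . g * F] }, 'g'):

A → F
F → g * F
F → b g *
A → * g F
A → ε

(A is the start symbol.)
GOTO(I, 'g') = CLOSURE({ [A → αX.β] : [A → α.Xβ] ∈ I, X = 'g' })

Items with dot before 'g', with the dot advanced:
  [F → . g * F] → [F → g . * F]
Closure adds nothing (no advanced item has the dot before a non-terminal).

GOTO = { [F → g . * F] }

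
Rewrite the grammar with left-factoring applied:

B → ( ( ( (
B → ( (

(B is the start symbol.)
B → ( ( B'
B' → ( (
B' → ε

Left-factoring transforms A → αβ₁ | αβ₂ into A → αA' and A' → β₁ | β₂
(α is the longest common prefix among the alternatives). Repeat until
no nonterminal has two alternatives with a common prefix.

Round 1: B has alternatives sharing prefix '( ('. Introduce B': B → ( ( B'
  Add: B' → ( (
  Add: B' → ε

No remaining common prefixes — done.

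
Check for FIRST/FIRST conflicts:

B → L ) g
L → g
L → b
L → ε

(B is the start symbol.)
A FIRST/FIRST conflict occurs when two productions N → α and N → β for the same non-terminal have FIRST(α) ∩ FIRST(β) ≠ ∅ (with ε ∈ FIRST of a nullable right-hand side, so two nullable alternatives also conflict).

Productions for L:
  L → g: FIRST = { 'g' }
  L → b: FIRST = { 'b' }
  L → ε: FIRST = { ε }
B has only one production, so no FIRST/FIRST conflict is possible there.

All alternatives of each non-terminal have pairwise disjoint FIRST sets.

Answer: No FIRST/FIRST conflicts.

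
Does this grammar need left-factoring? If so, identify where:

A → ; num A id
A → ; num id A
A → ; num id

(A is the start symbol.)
Yes, A has productions with common prefix '; num'

Left-factoring is needed when two productions for the same non-terminal
share a common prefix on the right-hand side.

Productions for A:
  A → ; num A id
  A → ; num id A
  A → ; num id

Found common prefix '; num' in productions for A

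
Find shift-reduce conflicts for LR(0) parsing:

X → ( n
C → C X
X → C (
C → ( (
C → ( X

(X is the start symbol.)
Yes — I4: [X → C ( .] vs [C → . ( (]; I6: [C → ( ( .] vs [C → . ( (]

A shift-reduce conflict occurs when an LR(0) state has both:
  - a complete (reduce) item [A → α .] (dot at the end), and
  - a shift item [B → β . c γ] (dot before a terminal).

Augment with X' → X and build the canonical LR(0) collection (I0 = CLOSURE({[X' → . X]}), then GOTO on every symbol after a dot until no new states appear). It has 9 states:
  I0: { [C → . ( (], [C → . ( X], [C → . C X], [X → . ( n], [X → . C (], [X' → . X] }  — shift
  I1: { [C → ( . (], [C → ( . X], [C → . ( (], [C → . ( X], [C → . C X], [X → ( . n], [X → . ( n], [X → . C (] }  — shift
  I2: { [C → . ( (], [C → . ( X], [C → . C X], [C → C . X], [X → . ( n], [X → . C (], [X → C . (] }  — shift
  I3: { [X' → X .] }  — accept
  I4: { [C → ( . (], [C → ( . X], [C → . ( (], [C → . ( X], [C → . C X], [X → ( . n], [X → . ( n], [X → . C (], [X → C ( .] }  — shift, reduce
  I5: { [C → C X .] }  — reduce
  I6: { [C → ( ( .], [C → ( . (], [C → ( . X], [C → . ( (], [C → . ( X], [C → . C X], [X → ( . n], [X → . ( n], [X → . C (] }  — shift, reduce
  I7: { [C → ( X .] }  — reduce
  I8: { [X → ( n .] }  — reduce

I4 contains reduce item [X → C ( .] and shift items [C → . ( (], [C → ( . (], [C → . ( X], [X → . ( n], [X → ( . n] — shift-reduce conflict.
I6 contains reduce item [C → ( ( .] and shift items [C → . ( (], [C → ( . (], [C → . ( X], [X → . ( n], [X → ( . n] — shift-reduce conflict.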